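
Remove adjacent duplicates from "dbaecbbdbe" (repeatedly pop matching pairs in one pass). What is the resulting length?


Input: dbaecbbdbe
Stack-based adjacent duplicate removal:
  Read 'd': push. Stack: d
  Read 'b': push. Stack: db
  Read 'a': push. Stack: dba
  Read 'e': push. Stack: dbae
  Read 'c': push. Stack: dbaec
  Read 'b': push. Stack: dbaecb
  Read 'b': matches stack top 'b' => pop. Stack: dbaec
  Read 'd': push. Stack: dbaecd
  Read 'b': push. Stack: dbaecdb
  Read 'e': push. Stack: dbaecdbe
Final stack: "dbaecdbe" (length 8)

8


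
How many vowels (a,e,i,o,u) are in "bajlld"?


Input: bajlld
Checking each character:
  'b' at position 0: consonant
  'a' at position 1: vowel (running total: 1)
  'j' at position 2: consonant
  'l' at position 3: consonant
  'l' at position 4: consonant
  'd' at position 5: consonant
Total vowels: 1

1


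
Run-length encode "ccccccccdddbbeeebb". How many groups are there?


Input: ccccccccdddbbeeebb
Scanning for consecutive runs:
  Group 1: 'c' x 8 (positions 0-7)
  Group 2: 'd' x 3 (positions 8-10)
  Group 3: 'b' x 2 (positions 11-12)
  Group 4: 'e' x 3 (positions 13-15)
  Group 5: 'b' x 2 (positions 16-17)
Total groups: 5

5


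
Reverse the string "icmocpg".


Input: icmocpg
Reading characters right to left:
  Position 6: 'g'
  Position 5: 'p'
  Position 4: 'c'
  Position 3: 'o'
  Position 2: 'm'
  Position 1: 'c'
  Position 0: 'i'
Reversed: gpcomci

gpcomci


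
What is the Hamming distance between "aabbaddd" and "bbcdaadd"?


Comparing "aabbaddd" and "bbcdaadd" position by position:
  Position 0: 'a' vs 'b' => differ
  Position 1: 'a' vs 'b' => differ
  Position 2: 'b' vs 'c' => differ
  Position 3: 'b' vs 'd' => differ
  Position 4: 'a' vs 'a' => same
  Position 5: 'd' vs 'a' => differ
  Position 6: 'd' vs 'd' => same
  Position 7: 'd' vs 'd' => same
Total differences (Hamming distance): 5

5


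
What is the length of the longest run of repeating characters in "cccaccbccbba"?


Input: "cccaccbccbba"
Scanning for longest run:
  Position 1 ('c'): continues run of 'c', length=2
  Position 2 ('c'): continues run of 'c', length=3
  Position 3 ('a'): new char, reset run to 1
  Position 4 ('c'): new char, reset run to 1
  Position 5 ('c'): continues run of 'c', length=2
  Position 6 ('b'): new char, reset run to 1
  Position 7 ('c'): new char, reset run to 1
  Position 8 ('c'): continues run of 'c', length=2
  Position 9 ('b'): new char, reset run to 1
  Position 10 ('b'): continues run of 'b', length=2
  Position 11 ('a'): new char, reset run to 1
Longest run: 'c' with length 3

3


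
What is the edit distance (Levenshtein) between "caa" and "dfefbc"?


Computing edit distance: "caa" -> "dfefbc"
DP table:
           d    f    e    f    b    c
      0    1    2    3    4    5    6
  c   1    1    2    3    4    5    5
  a   2    2    2    3    4    5    6
  a   3    3    3    3    4    5    6
Edit distance = dp[3][6] = 6

6


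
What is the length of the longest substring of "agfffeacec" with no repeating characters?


Input: "agfffeacec"
Sliding window (track last position of each char):
  Position 0 ('a'): window [0,0] length 1 -- new best
  Position 1 ('g'): window [0,1] length 2 -- new best
  Position 2 ('f'): window [0,2] length 3 -- new best
  Position 3 ('f'): repeat (last at 2), move window start to 3
  Position 3 ('f'): window [3,3] length 1
  Position 4 ('f'): repeat (last at 3), move window start to 4
  Position 4 ('f'): window [4,4] length 1
  Position 5 ('e'): window [4,5] length 2
  Position 6 ('a'): window [4,6] length 3
  Position 7 ('c'): window [4,7] length 4 -- new best
  Position 8 ('e'): repeat (last at 5), move window start to 6
  Position 8 ('e'): window [6,8] length 3
  Position 9 ('c'): repeat (last at 7), move window start to 8
  Position 9 ('c'): window [8,9] length 2
Longest substring with no repeats: "feac" with length 4

4


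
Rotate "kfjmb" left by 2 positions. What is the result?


Input: "kfjmb", rotate left by 2
First 2 characters: "kf"
Remaining characters: "jmb"
Concatenate remaining + first: "jmb" + "kf" = "jmbkf"

jmbkf


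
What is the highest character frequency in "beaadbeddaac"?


Input: beaadbeddaac
Character counts:
  'a': 4
  'b': 2
  'c': 1
  'd': 3
  'e': 2
Maximum frequency: 4

4


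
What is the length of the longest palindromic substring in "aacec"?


Input: "aacec"
Checking substrings for palindromes:
  [2:5] "cec" (len 3) => palindrome
  [0:2] "aa" (len 2) => palindrome
Longest palindromic substring: "cec" with length 3

3


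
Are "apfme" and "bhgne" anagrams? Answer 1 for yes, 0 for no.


Strings: "apfme", "bhgne"
Sorted first:  aefmp
Sorted second: beghn
Differ at position 0: 'a' vs 'b' => not anagrams

0


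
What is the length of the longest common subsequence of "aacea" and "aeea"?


LCS of "aacea" and "aeea"
DP table:
           a    e    e    a
      0    0    0    0    0
  a   0    1    1    1    1
  a   0    1    1    1    2
  c   0    1    1    1    2
  e   0    1    2    2    2
  a   0    1    2    2    3
LCS length = dp[5][4] = 3

3


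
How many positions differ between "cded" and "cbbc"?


Comparing "cded" and "cbbc" position by position:
  Position 0: 'c' vs 'c' => same
  Position 1: 'd' vs 'b' => DIFFER
  Position 2: 'e' vs 'b' => DIFFER
  Position 3: 'd' vs 'c' => DIFFER
Positions that differ: 3

3


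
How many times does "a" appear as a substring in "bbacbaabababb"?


Searching for "a" in "bbacbaabababb"
Scanning each position:
  Position 0: "b" => no
  Position 1: "b" => no
  Position 2: "a" => MATCH
  Position 3: "c" => no
  Position 4: "b" => no
  Position 5: "a" => MATCH
  Position 6: "a" => MATCH
  Position 7: "b" => no
  Position 8: "a" => MATCH
  Position 9: "b" => no
  Position 10: "a" => MATCH
  Position 11: "b" => no
  Position 12: "b" => no
Total occurrences: 5

5


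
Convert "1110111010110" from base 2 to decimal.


Input: "1110111010110" in base 2
Positional expansion:
  Digit '1' (value 1) x 2^12 = 4096
  Digit '1' (value 1) x 2^11 = 2048
  Digit '1' (value 1) x 2^10 = 1024
  Digit '0' (value 0) x 2^9 = 0
  Digit '1' (value 1) x 2^8 = 256
  Digit '1' (value 1) x 2^7 = 128
  Digit '1' (value 1) x 2^6 = 64
  Digit '0' (value 0) x 2^5 = 0
  Digit '1' (value 1) x 2^4 = 16
  Digit '0' (value 0) x 2^3 = 0
  Digit '1' (value 1) x 2^2 = 4
  Digit '1' (value 1) x 2^1 = 2
  Digit '0' (value 0) x 2^0 = 0
Sum = 7638

7638


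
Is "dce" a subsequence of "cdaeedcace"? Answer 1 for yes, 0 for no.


Check if "dce" is a subsequence of "cdaeedcace"
Greedy scan:
  Position 0 ('c'): no match needed
  Position 1 ('d'): matches sub[0] = 'd'
  Position 2 ('a'): no match needed
  Position 3 ('e'): no match needed
  Position 4 ('e'): no match needed
  Position 5 ('d'): no match needed
  Position 6 ('c'): matches sub[1] = 'c'
  Position 7 ('a'): no match needed
  Position 8 ('c'): no match needed
  Position 9 ('e'): matches sub[2] = 'e'
All 3 characters matched => is a subsequence

1


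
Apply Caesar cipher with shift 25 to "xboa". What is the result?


Caesar cipher: shift "xboa" by 25
  'x' (pos 23) + 25 = pos 22 = 'w'
  'b' (pos 1) + 25 = pos 0 = 'a'
  'o' (pos 14) + 25 = pos 13 = 'n'
  'a' (pos 0) + 25 = pos 25 = 'z'
Result: wanz

wanz


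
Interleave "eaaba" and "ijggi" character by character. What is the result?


Interleaving "eaaba" and "ijggi":
  Position 0: 'e' from first, 'i' from second => "ei"
  Position 1: 'a' from first, 'j' from second => "aj"
  Position 2: 'a' from first, 'g' from second => "ag"
  Position 3: 'b' from first, 'g' from second => "bg"
  Position 4: 'a' from first, 'i' from second => "ai"
Result: eiajagbgai

eiajagbgai


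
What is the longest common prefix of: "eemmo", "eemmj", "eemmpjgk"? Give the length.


Words: eemmo, eemmj, eemmpjgk
  Position 0: all 'e' => match
  Position 1: all 'e' => match
  Position 2: all 'm' => match
  Position 3: all 'm' => match
  Position 4: ('o', 'j', 'p') => mismatch, stop
LCP = "eemm" (length 4)

4


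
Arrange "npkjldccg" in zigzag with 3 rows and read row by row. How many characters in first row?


Zigzag "npkjldccg" into 3 rows:
Placing characters:
  'n' => row 0
  'p' => row 1
  'k' => row 2
  'j' => row 1
  'l' => row 0
  'd' => row 1
  'c' => row 2
  'c' => row 1
  'g' => row 0
Rows:
  Row 0: "nlg"
  Row 1: "pjdc"
  Row 2: "kc"
First row length: 3

3


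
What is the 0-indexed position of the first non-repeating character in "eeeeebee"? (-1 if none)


Input: eeeeebee
Character frequencies:
  'b': 1
  'e': 7
Scanning left to right for freq == 1:
  Position 0 ('e'): freq=7, skip
  Position 1 ('e'): freq=7, skip
  Position 2 ('e'): freq=7, skip
  Position 3 ('e'): freq=7, skip
  Position 4 ('e'): freq=7, skip
  Position 5 ('b'): unique! => answer = 5

5


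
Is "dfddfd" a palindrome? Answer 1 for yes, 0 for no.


Input: dfddfd
Reversed: dfddfd
  Compare pos 0 ('d') with pos 5 ('d'): match
  Compare pos 1 ('f') with pos 4 ('f'): match
  Compare pos 2 ('d') with pos 3 ('d'): match
Result: palindrome

1


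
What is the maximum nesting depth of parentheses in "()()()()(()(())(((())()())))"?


Input: "()()()()(()(())(((())()())))"
Tracking depth:
  Position 0 '(': depth becomes 1
  Position 1 ')': depth becomes 0
  Position 2 '(': depth becomes 1
  Position 3 ')': depth becomes 0
  Position 4 '(': depth becomes 1
  Position 5 ')': depth becomes 0
  Position 6 '(': depth becomes 1
  Position 7 ')': depth becomes 0
  Position 8 '(': depth becomes 1
  Position 9 '(': depth becomes 2
  Position 10 ')': depth becomes 1
  Position 11 '(': depth becomes 2
  Position 12 '(': depth becomes 3
  Position 13 ')': depth becomes 2
  Position 14 ')': depth becomes 1
  Position 15 '(': depth becomes 2
  Position 16 '(': depth becomes 3
  Position 17 '(': depth becomes 4
  Position 18 '(': depth becomes 5
  Position 19 ')': depth becomes 4
  Position 20 ')': depth becomes 3
  Position 21 '(': depth becomes 4
  Position 22 ')': depth becomes 3
  Position 23 '(': depth becomes 4
  Position 24 ')': depth becomes 3
  Position 25 ')': depth becomes 2
  Position 26 ')': depth becomes 1
  Position 27 ')': depth becomes 0
Maximum depth reached: 5

5


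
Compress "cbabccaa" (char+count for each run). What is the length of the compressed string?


Input: cbabccaa
Runs:
  'c' x 1 => "c1"
  'b' x 1 => "b1"
  'a' x 1 => "a1"
  'b' x 1 => "b1"
  'c' x 2 => "c2"
  'a' x 2 => "a2"
Compressed: "c1b1a1b1c2a2"
Compressed length: 12

12


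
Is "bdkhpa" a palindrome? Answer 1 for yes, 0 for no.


Input: bdkhpa
Reversed: aphkdb
  Compare pos 0 ('b') with pos 5 ('a'): MISMATCH
  Compare pos 1 ('d') with pos 4 ('p'): MISMATCH
  Compare pos 2 ('k') with pos 3 ('h'): MISMATCH
Result: not a palindrome

0


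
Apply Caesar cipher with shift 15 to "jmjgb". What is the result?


Caesar cipher: shift "jmjgb" by 15
  'j' (pos 9) + 15 = pos 24 = 'y'
  'm' (pos 12) + 15 = pos 1 = 'b'
  'j' (pos 9) + 15 = pos 24 = 'y'
  'g' (pos 6) + 15 = pos 21 = 'v'
  'b' (pos 1) + 15 = pos 16 = 'q'
Result: ybyvq

ybyvq


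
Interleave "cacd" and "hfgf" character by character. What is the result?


Interleaving "cacd" and "hfgf":
  Position 0: 'c' from first, 'h' from second => "ch"
  Position 1: 'a' from first, 'f' from second => "af"
  Position 2: 'c' from first, 'g' from second => "cg"
  Position 3: 'd' from first, 'f' from second => "df"
Result: chafcgdf

chafcgdf


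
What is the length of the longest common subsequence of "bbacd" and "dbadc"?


LCS of "bbacd" and "dbadc"
DP table:
           d    b    a    d    c
      0    0    0    0    0    0
  b   0    0    1    1    1    1
  b   0    0    1    1    1    1
  a   0    0    1    2    2    2
  c   0    0    1    2    2    3
  d   0    1    1    2    3    3
LCS length = dp[5][5] = 3

3


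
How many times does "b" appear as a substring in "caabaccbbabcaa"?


Searching for "b" in "caabaccbbabcaa"
Scanning each position:
  Position 0: "c" => no
  Position 1: "a" => no
  Position 2: "a" => no
  Position 3: "b" => MATCH
  Position 4: "a" => no
  Position 5: "c" => no
  Position 6: "c" => no
  Position 7: "b" => MATCH
  Position 8: "b" => MATCH
  Position 9: "a" => no
  Position 10: "b" => MATCH
  Position 11: "c" => no
  Position 12: "a" => no
  Position 13: "a" => no
Total occurrences: 4

4


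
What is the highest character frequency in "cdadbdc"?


Input: cdadbdc
Character counts:
  'a': 1
  'b': 1
  'c': 2
  'd': 3
Maximum frequency: 3

3


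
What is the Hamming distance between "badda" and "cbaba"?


Comparing "badda" and "cbaba" position by position:
  Position 0: 'b' vs 'c' => differ
  Position 1: 'a' vs 'b' => differ
  Position 2: 'd' vs 'a' => differ
  Position 3: 'd' vs 'b' => differ
  Position 4: 'a' vs 'a' => same
Total differences (Hamming distance): 4

4


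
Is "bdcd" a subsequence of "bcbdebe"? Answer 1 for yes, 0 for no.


Check if "bdcd" is a subsequence of "bcbdebe"
Greedy scan:
  Position 0 ('b'): matches sub[0] = 'b'
  Position 1 ('c'): no match needed
  Position 2 ('b'): no match needed
  Position 3 ('d'): matches sub[1] = 'd'
  Position 4 ('e'): no match needed
  Position 5 ('b'): no match needed
  Position 6 ('e'): no match needed
Only matched 2/4 characters => not a subsequence

0


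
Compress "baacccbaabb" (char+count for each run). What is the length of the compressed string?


Input: baacccbaabb
Runs:
  'b' x 1 => "b1"
  'a' x 2 => "a2"
  'c' x 3 => "c3"
  'b' x 1 => "b1"
  'a' x 2 => "a2"
  'b' x 2 => "b2"
Compressed: "b1a2c3b1a2b2"
Compressed length: 12

12


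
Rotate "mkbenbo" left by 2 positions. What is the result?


Input: "mkbenbo", rotate left by 2
First 2 characters: "mk"
Remaining characters: "benbo"
Concatenate remaining + first: "benbo" + "mk" = "benbomk"

benbomk


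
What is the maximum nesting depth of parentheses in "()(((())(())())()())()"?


Input: "()(((())(())())()())()"
Tracking depth:
  Position 0 '(': depth becomes 1
  Position 1 ')': depth becomes 0
  Position 2 '(': depth becomes 1
  Position 3 '(': depth becomes 2
  Position 4 '(': depth becomes 3
  Position 5 '(': depth becomes 4
  Position 6 ')': depth becomes 3
  Position 7 ')': depth becomes 2
  Position 8 '(': depth becomes 3
  Position 9 '(': depth becomes 4
  Position 10 ')': depth becomes 3
  Position 11 ')': depth becomes 2
  Position 12 '(': depth becomes 3
  Position 13 ')': depth becomes 2
  Position 14 ')': depth becomes 1
  Position 15 '(': depth becomes 2
  Position 16 ')': depth becomes 1
  Position 17 '(': depth becomes 2
  Position 18 ')': depth becomes 1
  Position 19 ')': depth becomes 0
  Position 20 '(': depth becomes 1
  Position 21 ')': depth becomes 0
Maximum depth reached: 4

4


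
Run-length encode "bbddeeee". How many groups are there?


Input: bbddeeee
Scanning for consecutive runs:
  Group 1: 'b' x 2 (positions 0-1)
  Group 2: 'd' x 2 (positions 2-3)
  Group 3: 'e' x 4 (positions 4-7)
Total groups: 3

3


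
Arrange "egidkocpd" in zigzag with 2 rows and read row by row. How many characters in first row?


Zigzag "egidkocpd" into 2 rows:
Placing characters:
  'e' => row 0
  'g' => row 1
  'i' => row 0
  'd' => row 1
  'k' => row 0
  'o' => row 1
  'c' => row 0
  'p' => row 1
  'd' => row 0
Rows:
  Row 0: "eikcd"
  Row 1: "gdop"
First row length: 5

5


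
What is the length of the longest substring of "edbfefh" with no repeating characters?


Input: "edbfefh"
Sliding window (track last position of each char):
  Position 0 ('e'): window [0,0] length 1 -- new best
  Position 1 ('d'): window [0,1] length 2 -- new best
  Position 2 ('b'): window [0,2] length 3 -- new best
  Position 3 ('f'): window [0,3] length 4 -- new best
  Position 4 ('e'): repeat (last at 0), move window start to 1
  Position 4 ('e'): window [1,4] length 4
  Position 5 ('f'): repeat (last at 3), move window start to 4
  Position 5 ('f'): window [4,5] length 2
  Position 6 ('h'): window [4,6] length 3
Longest substring with no repeats: "edbf" with length 4

4


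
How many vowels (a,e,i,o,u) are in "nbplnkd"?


Input: nbplnkd
Checking each character:
  'n' at position 0: consonant
  'b' at position 1: consonant
  'p' at position 2: consonant
  'l' at position 3: consonant
  'n' at position 4: consonant
  'k' at position 5: consonant
  'd' at position 6: consonant
Total vowels: 0

0


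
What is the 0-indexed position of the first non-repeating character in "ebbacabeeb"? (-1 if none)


Input: ebbacabeeb
Character frequencies:
  'a': 2
  'b': 4
  'c': 1
  'e': 3
Scanning left to right for freq == 1:
  Position 0 ('e'): freq=3, skip
  Position 1 ('b'): freq=4, skip
  Position 2 ('b'): freq=4, skip
  Position 3 ('a'): freq=2, skip
  Position 4 ('c'): unique! => answer = 4

4


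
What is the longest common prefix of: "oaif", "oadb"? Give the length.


Words: oaif, oadb
  Position 0: all 'o' => match
  Position 1: all 'a' => match
  Position 2: ('i', 'd') => mismatch, stop
LCP = "oa" (length 2)

2


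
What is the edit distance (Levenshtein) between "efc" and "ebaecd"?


Computing edit distance: "efc" -> "ebaecd"
DP table:
           e    b    a    e    c    d
      0    1    2    3    4    5    6
  e   1    0    1    2    3    4    5
  f   2    1    1    2    3    4    5
  c   3    2    2    2    3    3    4
Edit distance = dp[3][6] = 4

4


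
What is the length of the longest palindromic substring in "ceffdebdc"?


Input: "ceffdebdc"
Checking substrings for palindromes:
  [2:4] "ff" (len 2) => palindrome
Longest palindromic substring: "ff" with length 2

2


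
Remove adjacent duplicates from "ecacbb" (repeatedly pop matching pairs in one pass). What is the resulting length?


Input: ecacbb
Stack-based adjacent duplicate removal:
  Read 'e': push. Stack: e
  Read 'c': push. Stack: ec
  Read 'a': push. Stack: eca
  Read 'c': push. Stack: ecac
  Read 'b': push. Stack: ecacb
  Read 'b': matches stack top 'b' => pop. Stack: ecac
Final stack: "ecac" (length 4)

4


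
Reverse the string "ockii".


Input: ockii
Reading characters right to left:
  Position 4: 'i'
  Position 3: 'i'
  Position 2: 'k'
  Position 1: 'c'
  Position 0: 'o'
Reversed: iikco

iikco


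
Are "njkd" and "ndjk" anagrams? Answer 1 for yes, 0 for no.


Strings: "njkd", "ndjk"
Sorted first:  djkn
Sorted second: djkn
Sorted forms match => anagrams

1


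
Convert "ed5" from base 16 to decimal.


Input: "ed5" in base 16
Positional expansion:
  Digit 'e' (value 14) x 16^2 = 3584
  Digit 'd' (value 13) x 16^1 = 208
  Digit '5' (value 5) x 16^0 = 5
Sum = 3797

3797


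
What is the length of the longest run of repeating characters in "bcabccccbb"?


Input: "bcabccccbb"
Scanning for longest run:
  Position 1 ('c'): new char, reset run to 1
  Position 2 ('a'): new char, reset run to 1
  Position 3 ('b'): new char, reset run to 1
  Position 4 ('c'): new char, reset run to 1
  Position 5 ('c'): continues run of 'c', length=2
  Position 6 ('c'): continues run of 'c', length=3
  Position 7 ('c'): continues run of 'c', length=4
  Position 8 ('b'): new char, reset run to 1
  Position 9 ('b'): continues run of 'b', length=2
Longest run: 'c' with length 4

4


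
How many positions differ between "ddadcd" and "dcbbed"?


Comparing "ddadcd" and "dcbbed" position by position:
  Position 0: 'd' vs 'd' => same
  Position 1: 'd' vs 'c' => DIFFER
  Position 2: 'a' vs 'b' => DIFFER
  Position 3: 'd' vs 'b' => DIFFER
  Position 4: 'c' vs 'e' => DIFFER
  Position 5: 'd' vs 'd' => same
Positions that differ: 4

4


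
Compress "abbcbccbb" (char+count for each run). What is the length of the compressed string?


Input: abbcbccbb
Runs:
  'a' x 1 => "a1"
  'b' x 2 => "b2"
  'c' x 1 => "c1"
  'b' x 1 => "b1"
  'c' x 2 => "c2"
  'b' x 2 => "b2"
Compressed: "a1b2c1b1c2b2"
Compressed length: 12

12


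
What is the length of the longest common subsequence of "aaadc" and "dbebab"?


LCS of "aaadc" and "dbebab"
DP table:
           d    b    e    b    a    b
      0    0    0    0    0    0    0
  a   0    0    0    0    0    1    1
  a   0    0    0    0    0    1    1
  a   0    0    0    0    0    1    1
  d   0    1    1    1    1    1    1
  c   0    1    1    1    1    1    1
LCS length = dp[5][6] = 1

1


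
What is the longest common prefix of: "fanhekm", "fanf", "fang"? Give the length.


Words: fanhekm, fanf, fang
  Position 0: all 'f' => match
  Position 1: all 'a' => match
  Position 2: all 'n' => match
  Position 3: ('h', 'f', 'g') => mismatch, stop
LCP = "fan" (length 3)

3


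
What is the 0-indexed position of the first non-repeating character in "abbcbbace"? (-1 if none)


Input: abbcbbace
Character frequencies:
  'a': 2
  'b': 4
  'c': 2
  'e': 1
Scanning left to right for freq == 1:
  Position 0 ('a'): freq=2, skip
  Position 1 ('b'): freq=4, skip
  Position 2 ('b'): freq=4, skip
  Position 3 ('c'): freq=2, skip
  Position 4 ('b'): freq=4, skip
  Position 5 ('b'): freq=4, skip
  Position 6 ('a'): freq=2, skip
  Position 7 ('c'): freq=2, skip
  Position 8 ('e'): unique! => answer = 8

8


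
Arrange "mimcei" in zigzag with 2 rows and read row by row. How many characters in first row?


Zigzag "mimcei" into 2 rows:
Placing characters:
  'm' => row 0
  'i' => row 1
  'm' => row 0
  'c' => row 1
  'e' => row 0
  'i' => row 1
Rows:
  Row 0: "mme"
  Row 1: "ici"
First row length: 3

3


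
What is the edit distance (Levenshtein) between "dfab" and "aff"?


Computing edit distance: "dfab" -> "aff"
DP table:
           a    f    f
      0    1    2    3
  d   1    1    2    3
  f   2    2    1    2
  a   3    2    2    2
  b   4    3    3    3
Edit distance = dp[4][3] = 3

3


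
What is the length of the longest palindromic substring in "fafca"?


Input: "fafca"
Checking substrings for palindromes:
  [0:3] "faf" (len 3) => palindrome
Longest palindromic substring: "faf" with length 3

3


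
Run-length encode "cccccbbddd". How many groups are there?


Input: cccccbbddd
Scanning for consecutive runs:
  Group 1: 'c' x 5 (positions 0-4)
  Group 2: 'b' x 2 (positions 5-6)
  Group 3: 'd' x 3 (positions 7-9)
Total groups: 3

3


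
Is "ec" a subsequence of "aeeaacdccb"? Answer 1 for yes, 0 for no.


Check if "ec" is a subsequence of "aeeaacdccb"
Greedy scan:
  Position 0 ('a'): no match needed
  Position 1 ('e'): matches sub[0] = 'e'
  Position 2 ('e'): no match needed
  Position 3 ('a'): no match needed
  Position 4 ('a'): no match needed
  Position 5 ('c'): matches sub[1] = 'c'
  Position 6 ('d'): no match needed
  Position 7 ('c'): no match needed
  Position 8 ('c'): no match needed
  Position 9 ('b'): no match needed
All 2 characters matched => is a subsequence

1


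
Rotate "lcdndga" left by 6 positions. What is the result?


Input: "lcdndga", rotate left by 6
First 6 characters: "lcdndg"
Remaining characters: "a"
Concatenate remaining + first: "a" + "lcdndg" = "alcdndg"

alcdndg


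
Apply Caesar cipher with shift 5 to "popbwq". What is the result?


Caesar cipher: shift "popbwq" by 5
  'p' (pos 15) + 5 = pos 20 = 'u'
  'o' (pos 14) + 5 = pos 19 = 't'
  'p' (pos 15) + 5 = pos 20 = 'u'
  'b' (pos 1) + 5 = pos 6 = 'g'
  'w' (pos 22) + 5 = pos 1 = 'b'
  'q' (pos 16) + 5 = pos 21 = 'v'
Result: utugbv

utugbv


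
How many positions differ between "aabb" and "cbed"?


Comparing "aabb" and "cbed" position by position:
  Position 0: 'a' vs 'c' => DIFFER
  Position 1: 'a' vs 'b' => DIFFER
  Position 2: 'b' vs 'e' => DIFFER
  Position 3: 'b' vs 'd' => DIFFER
Positions that differ: 4

4


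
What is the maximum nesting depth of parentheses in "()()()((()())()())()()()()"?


Input: "()()()((()())()())()()()()"
Tracking depth:
  Position 0 '(': depth becomes 1
  Position 1 ')': depth becomes 0
  Position 2 '(': depth becomes 1
  Position 3 ')': depth becomes 0
  Position 4 '(': depth becomes 1
  Position 5 ')': depth becomes 0
  Position 6 '(': depth becomes 1
  Position 7 '(': depth becomes 2
  Position 8 '(': depth becomes 3
  Position 9 ')': depth becomes 2
  Position 10 '(': depth becomes 3
  Position 11 ')': depth becomes 2
  Position 12 ')': depth becomes 1
  Position 13 '(': depth becomes 2
  Position 14 ')': depth becomes 1
  Position 15 '(': depth becomes 2
  Position 16 ')': depth becomes 1
  Position 17 ')': depth becomes 0
  Position 18 '(': depth becomes 1
  Position 19 ')': depth becomes 0
  Position 20 '(': depth becomes 1
  Position 21 ')': depth becomes 0
  Position 22 '(': depth becomes 1
  Position 23 ')': depth becomes 0
  Position 24 '(': depth becomes 1
  Position 25 ')': depth becomes 0
Maximum depth reached: 3

3


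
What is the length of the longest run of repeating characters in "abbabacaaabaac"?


Input: "abbabacaaabaac"
Scanning for longest run:
  Position 1 ('b'): new char, reset run to 1
  Position 2 ('b'): continues run of 'b', length=2
  Position 3 ('a'): new char, reset run to 1
  Position 4 ('b'): new char, reset run to 1
  Position 5 ('a'): new char, reset run to 1
  Position 6 ('c'): new char, reset run to 1
  Position 7 ('a'): new char, reset run to 1
  Position 8 ('a'): continues run of 'a', length=2
  Position 9 ('a'): continues run of 'a', length=3
  Position 10 ('b'): new char, reset run to 1
  Position 11 ('a'): new char, reset run to 1
  Position 12 ('a'): continues run of 'a', length=2
  Position 13 ('c'): new char, reset run to 1
Longest run: 'a' with length 3

3


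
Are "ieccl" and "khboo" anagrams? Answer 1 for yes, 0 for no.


Strings: "ieccl", "khboo"
Sorted first:  cceil
Sorted second: bhkoo
Differ at position 0: 'c' vs 'b' => not anagrams

0


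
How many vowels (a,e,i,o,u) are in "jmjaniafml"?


Input: jmjaniafml
Checking each character:
  'j' at position 0: consonant
  'm' at position 1: consonant
  'j' at position 2: consonant
  'a' at position 3: vowel (running total: 1)
  'n' at position 4: consonant
  'i' at position 5: vowel (running total: 2)
  'a' at position 6: vowel (running total: 3)
  'f' at position 7: consonant
  'm' at position 8: consonant
  'l' at position 9: consonant
Total vowels: 3

3


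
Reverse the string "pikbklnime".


Input: pikbklnime
Reading characters right to left:
  Position 9: 'e'
  Position 8: 'm'
  Position 7: 'i'
  Position 6: 'n'
  Position 5: 'l'
  Position 4: 'k'
  Position 3: 'b'
  Position 2: 'k'
  Position 1: 'i'
  Position 0: 'p'
Reversed: eminlkbkip

eminlkbkip


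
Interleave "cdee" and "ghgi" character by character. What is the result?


Interleaving "cdee" and "ghgi":
  Position 0: 'c' from first, 'g' from second => "cg"
  Position 1: 'd' from first, 'h' from second => "dh"
  Position 2: 'e' from first, 'g' from second => "eg"
  Position 3: 'e' from first, 'i' from second => "ei"
Result: cgdhegei

cgdhegei


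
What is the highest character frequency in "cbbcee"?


Input: cbbcee
Character counts:
  'b': 2
  'c': 2
  'e': 2
Maximum frequency: 2

2


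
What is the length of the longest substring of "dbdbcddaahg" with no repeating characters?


Input: "dbdbcddaahg"
Sliding window (track last position of each char):
  Position 0 ('d'): window [0,0] length 1 -- new best
  Position 1 ('b'): window [0,1] length 2 -- new best
  Position 2 ('d'): repeat (last at 0), move window start to 1
  Position 2 ('d'): window [1,2] length 2
  Position 3 ('b'): repeat (last at 1), move window start to 2
  Position 3 ('b'): window [2,3] length 2
  Position 4 ('c'): window [2,4] length 3 -- new best
  Position 5 ('d'): repeat (last at 2), move window start to 3
  Position 5 ('d'): window [3,5] length 3
  Position 6 ('d'): repeat (last at 5), move window start to 6
  Position 6 ('d'): window [6,6] length 1
  Position 7 ('a'): window [6,7] length 2
  Position 8 ('a'): repeat (last at 7), move window start to 8
  Position 8 ('a'): window [8,8] length 1
  Position 9 ('h'): window [8,9] length 2
  Position 10 ('g'): window [8,10] length 3
Longest substring with no repeats: "dbc" with length 3

3


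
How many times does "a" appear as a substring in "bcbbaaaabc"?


Searching for "a" in "bcbbaaaabc"
Scanning each position:
  Position 0: "b" => no
  Position 1: "c" => no
  Position 2: "b" => no
  Position 3: "b" => no
  Position 4: "a" => MATCH
  Position 5: "a" => MATCH
  Position 6: "a" => MATCH
  Position 7: "a" => MATCH
  Position 8: "b" => no
  Position 9: "c" => no
Total occurrences: 4

4


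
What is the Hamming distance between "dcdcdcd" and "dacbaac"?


Comparing "dcdcdcd" and "dacbaac" position by position:
  Position 0: 'd' vs 'd' => same
  Position 1: 'c' vs 'a' => differ
  Position 2: 'd' vs 'c' => differ
  Position 3: 'c' vs 'b' => differ
  Position 4: 'd' vs 'a' => differ
  Position 5: 'c' vs 'a' => differ
  Position 6: 'd' vs 'c' => differ
Total differences (Hamming distance): 6

6


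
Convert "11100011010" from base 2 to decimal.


Input: "11100011010" in base 2
Positional expansion:
  Digit '1' (value 1) x 2^10 = 1024
  Digit '1' (value 1) x 2^9 = 512
  Digit '1' (value 1) x 2^8 = 256
  Digit '0' (value 0) x 2^7 = 0
  Digit '0' (value 0) x 2^6 = 0
  Digit '0' (value 0) x 2^5 = 0
  Digit '1' (value 1) x 2^4 = 16
  Digit '1' (value 1) x 2^3 = 8
  Digit '0' (value 0) x 2^2 = 0
  Digit '1' (value 1) x 2^1 = 2
  Digit '0' (value 0) x 2^0 = 0
Sum = 1818

1818


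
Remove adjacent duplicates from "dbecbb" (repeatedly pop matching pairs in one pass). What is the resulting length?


Input: dbecbb
Stack-based adjacent duplicate removal:
  Read 'd': push. Stack: d
  Read 'b': push. Stack: db
  Read 'e': push. Stack: dbe
  Read 'c': push. Stack: dbec
  Read 'b': push. Stack: dbecb
  Read 'b': matches stack top 'b' => pop. Stack: dbec
Final stack: "dbec" (length 4)

4


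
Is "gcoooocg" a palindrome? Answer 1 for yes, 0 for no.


Input: gcoooocg
Reversed: gcoooocg
  Compare pos 0 ('g') with pos 7 ('g'): match
  Compare pos 1 ('c') with pos 6 ('c'): match
  Compare pos 2 ('o') with pos 5 ('o'): match
  Compare pos 3 ('o') with pos 4 ('o'): match
Result: palindrome

1


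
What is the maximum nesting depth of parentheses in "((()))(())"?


Input: "((()))(())"
Tracking depth:
  Position 0 '(': depth becomes 1
  Position 1 '(': depth becomes 2
  Position 2 '(': depth becomes 3
  Position 3 ')': depth becomes 2
  Position 4 ')': depth becomes 1
  Position 5 ')': depth becomes 0
  Position 6 '(': depth becomes 1
  Position 7 '(': depth becomes 2
  Position 8 ')': depth becomes 1
  Position 9 ')': depth becomes 0
Maximum depth reached: 3

3


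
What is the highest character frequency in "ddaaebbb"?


Input: ddaaebbb
Character counts:
  'a': 2
  'b': 3
  'd': 2
  'e': 1
Maximum frequency: 3

3


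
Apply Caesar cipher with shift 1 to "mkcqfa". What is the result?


Caesar cipher: shift "mkcqfa" by 1
  'm' (pos 12) + 1 = pos 13 = 'n'
  'k' (pos 10) + 1 = pos 11 = 'l'
  'c' (pos 2) + 1 = pos 3 = 'd'
  'q' (pos 16) + 1 = pos 17 = 'r'
  'f' (pos 5) + 1 = pos 6 = 'g'
  'a' (pos 0) + 1 = pos 1 = 'b'
Result: nldrgb

nldrgb


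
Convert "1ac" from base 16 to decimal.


Input: "1ac" in base 16
Positional expansion:
  Digit '1' (value 1) x 16^2 = 256
  Digit 'a' (value 10) x 16^1 = 160
  Digit 'c' (value 12) x 16^0 = 12
Sum = 428

428


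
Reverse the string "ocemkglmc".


Input: ocemkglmc
Reading characters right to left:
  Position 8: 'c'
  Position 7: 'm'
  Position 6: 'l'
  Position 5: 'g'
  Position 4: 'k'
  Position 3: 'm'
  Position 2: 'e'
  Position 1: 'c'
  Position 0: 'o'
Reversed: cmlgkmeco

cmlgkmeco


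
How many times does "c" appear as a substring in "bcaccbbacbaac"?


Searching for "c" in "bcaccbbacbaac"
Scanning each position:
  Position 0: "b" => no
  Position 1: "c" => MATCH
  Position 2: "a" => no
  Position 3: "c" => MATCH
  Position 4: "c" => MATCH
  Position 5: "b" => no
  Position 6: "b" => no
  Position 7: "a" => no
  Position 8: "c" => MATCH
  Position 9: "b" => no
  Position 10: "a" => no
  Position 11: "a" => no
  Position 12: "c" => MATCH
Total occurrences: 5

5


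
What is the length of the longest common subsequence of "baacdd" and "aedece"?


LCS of "baacdd" and "aedece"
DP table:
           a    e    d    e    c    e
      0    0    0    0    0    0    0
  b   0    0    0    0    0    0    0
  a   0    1    1    1    1    1    1
  a   0    1    1    1    1    1    1
  c   0    1    1    1    1    2    2
  d   0    1    1    2    2    2    2
  d   0    1    1    2    2    2    2
LCS length = dp[6][6] = 2

2


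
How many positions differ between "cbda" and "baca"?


Comparing "cbda" and "baca" position by position:
  Position 0: 'c' vs 'b' => DIFFER
  Position 1: 'b' vs 'a' => DIFFER
  Position 2: 'd' vs 'c' => DIFFER
  Position 3: 'a' vs 'a' => same
Positions that differ: 3

3


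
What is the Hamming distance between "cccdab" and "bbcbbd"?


Comparing "cccdab" and "bbcbbd" position by position:
  Position 0: 'c' vs 'b' => differ
  Position 1: 'c' vs 'b' => differ
  Position 2: 'c' vs 'c' => same
  Position 3: 'd' vs 'b' => differ
  Position 4: 'a' vs 'b' => differ
  Position 5: 'b' vs 'd' => differ
Total differences (Hamming distance): 5

5


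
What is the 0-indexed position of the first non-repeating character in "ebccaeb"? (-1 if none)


Input: ebccaeb
Character frequencies:
  'a': 1
  'b': 2
  'c': 2
  'e': 2
Scanning left to right for freq == 1:
  Position 0 ('e'): freq=2, skip
  Position 1 ('b'): freq=2, skip
  Position 2 ('c'): freq=2, skip
  Position 3 ('c'): freq=2, skip
  Position 4 ('a'): unique! => answer = 4

4


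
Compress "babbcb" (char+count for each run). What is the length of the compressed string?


Input: babbcb
Runs:
  'b' x 1 => "b1"
  'a' x 1 => "a1"
  'b' x 2 => "b2"
  'c' x 1 => "c1"
  'b' x 1 => "b1"
Compressed: "b1a1b2c1b1"
Compressed length: 10

10


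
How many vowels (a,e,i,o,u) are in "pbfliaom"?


Input: pbfliaom
Checking each character:
  'p' at position 0: consonant
  'b' at position 1: consonant
  'f' at position 2: consonant
  'l' at position 3: consonant
  'i' at position 4: vowel (running total: 1)
  'a' at position 5: vowel (running total: 2)
  'o' at position 6: vowel (running total: 3)
  'm' at position 7: consonant
Total vowels: 3

3


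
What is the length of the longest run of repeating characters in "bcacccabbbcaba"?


Input: "bcacccabbbcaba"
Scanning for longest run:
  Position 1 ('c'): new char, reset run to 1
  Position 2 ('a'): new char, reset run to 1
  Position 3 ('c'): new char, reset run to 1
  Position 4 ('c'): continues run of 'c', length=2
  Position 5 ('c'): continues run of 'c', length=3
  Position 6 ('a'): new char, reset run to 1
  Position 7 ('b'): new char, reset run to 1
  Position 8 ('b'): continues run of 'b', length=2
  Position 9 ('b'): continues run of 'b', length=3
  Position 10 ('c'): new char, reset run to 1
  Position 11 ('a'): new char, reset run to 1
  Position 12 ('b'): new char, reset run to 1
  Position 13 ('a'): new char, reset run to 1
Longest run: 'c' with length 3

3


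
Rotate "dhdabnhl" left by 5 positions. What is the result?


Input: "dhdabnhl", rotate left by 5
First 5 characters: "dhdab"
Remaining characters: "nhl"
Concatenate remaining + first: "nhl" + "dhdab" = "nhldhdab"

nhldhdab


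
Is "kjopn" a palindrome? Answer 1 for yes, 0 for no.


Input: kjopn
Reversed: npojk
  Compare pos 0 ('k') with pos 4 ('n'): MISMATCH
  Compare pos 1 ('j') with pos 3 ('p'): MISMATCH
Result: not a palindrome

0


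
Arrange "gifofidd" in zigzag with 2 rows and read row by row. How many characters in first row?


Zigzag "gifofidd" into 2 rows:
Placing characters:
  'g' => row 0
  'i' => row 1
  'f' => row 0
  'o' => row 1
  'f' => row 0
  'i' => row 1
  'd' => row 0
  'd' => row 1
Rows:
  Row 0: "gffd"
  Row 1: "ioid"
First row length: 4

4


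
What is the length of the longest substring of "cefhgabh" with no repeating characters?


Input: "cefhgabh"
Sliding window (track last position of each char):
  Position 0 ('c'): window [0,0] length 1 -- new best
  Position 1 ('e'): window [0,1] length 2 -- new best
  Position 2 ('f'): window [0,2] length 3 -- new best
  Position 3 ('h'): window [0,3] length 4 -- new best
  Position 4 ('g'): window [0,4] length 5 -- new best
  Position 5 ('a'): window [0,5] length 6 -- new best
  Position 6 ('b'): window [0,6] length 7 -- new best
  Position 7 ('h'): repeat (last at 3), move window start to 4
  Position 7 ('h'): window [4,7] length 4
Longest substring with no repeats: "cefhgab" with length 7

7


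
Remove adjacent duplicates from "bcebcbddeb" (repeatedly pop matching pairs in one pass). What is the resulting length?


Input: bcebcbddeb
Stack-based adjacent duplicate removal:
  Read 'b': push. Stack: b
  Read 'c': push. Stack: bc
  Read 'e': push. Stack: bce
  Read 'b': push. Stack: bceb
  Read 'c': push. Stack: bcebc
  Read 'b': push. Stack: bcebcb
  Read 'd': push. Stack: bcebcbd
  Read 'd': matches stack top 'd' => pop. Stack: bcebcb
  Read 'e': push. Stack: bcebcbe
  Read 'b': push. Stack: bcebcbeb
Final stack: "bcebcbeb" (length 8)

8


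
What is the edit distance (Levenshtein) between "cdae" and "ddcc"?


Computing edit distance: "cdae" -> "ddcc"
DP table:
           d    d    c    c
      0    1    2    3    4
  c   1    1    2    2    3
  d   2    1    1    2    3
  a   3    2    2    2    3
  e   4    3    3    3    3
Edit distance = dp[4][4] = 3

3


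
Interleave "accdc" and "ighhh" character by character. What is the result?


Interleaving "accdc" and "ighhh":
  Position 0: 'a' from first, 'i' from second => "ai"
  Position 1: 'c' from first, 'g' from second => "cg"
  Position 2: 'c' from first, 'h' from second => "ch"
  Position 3: 'd' from first, 'h' from second => "dh"
  Position 4: 'c' from first, 'h' from second => "ch"
Result: aicgchdhch

aicgchdhch


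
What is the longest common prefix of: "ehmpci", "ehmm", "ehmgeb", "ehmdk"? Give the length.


Words: ehmpci, ehmm, ehmgeb, ehmdk
  Position 0: all 'e' => match
  Position 1: all 'h' => match
  Position 2: all 'm' => match
  Position 3: ('p', 'm', 'g', 'd') => mismatch, stop
LCP = "ehm" (length 3)

3


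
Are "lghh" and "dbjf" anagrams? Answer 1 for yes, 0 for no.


Strings: "lghh", "dbjf"
Sorted first:  ghhl
Sorted second: bdfj
Differ at position 0: 'g' vs 'b' => not anagrams

0


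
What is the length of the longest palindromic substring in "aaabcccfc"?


Input: "aaabcccfc"
Checking substrings for palindromes:
  [0:3] "aaa" (len 3) => palindrome
  [4:7] "ccc" (len 3) => palindrome
  [6:9] "cfc" (len 3) => palindrome
  [0:2] "aa" (len 2) => palindrome
  [1:3] "aa" (len 2) => palindrome
  [4:6] "cc" (len 2) => palindrome
Longest palindromic substring: "aaa" with length 3

3


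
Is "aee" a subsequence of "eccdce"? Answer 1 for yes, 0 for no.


Check if "aee" is a subsequence of "eccdce"
Greedy scan:
  Position 0 ('e'): no match needed
  Position 1 ('c'): no match needed
  Position 2 ('c'): no match needed
  Position 3 ('d'): no match needed
  Position 4 ('c'): no match needed
  Position 5 ('e'): no match needed
Only matched 0/3 characters => not a subsequence

0


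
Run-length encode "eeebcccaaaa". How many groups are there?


Input: eeebcccaaaa
Scanning for consecutive runs:
  Group 1: 'e' x 3 (positions 0-2)
  Group 2: 'b' x 1 (positions 3-3)
  Group 3: 'c' x 3 (positions 4-6)
  Group 4: 'a' x 4 (positions 7-10)
Total groups: 4

4


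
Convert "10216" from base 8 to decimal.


Input: "10216" in base 8
Positional expansion:
  Digit '1' (value 1) x 8^4 = 4096
  Digit '0' (value 0) x 8^3 = 0
  Digit '2' (value 2) x 8^2 = 128
  Digit '1' (value 1) x 8^1 = 8
  Digit '6' (value 6) x 8^0 = 6
Sum = 4238

4238


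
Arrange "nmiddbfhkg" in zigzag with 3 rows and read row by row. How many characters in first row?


Zigzag "nmiddbfhkg" into 3 rows:
Placing characters:
  'n' => row 0
  'm' => row 1
  'i' => row 2
  'd' => row 1
  'd' => row 0
  'b' => row 1
  'f' => row 2
  'h' => row 1
  'k' => row 0
  'g' => row 1
Rows:
  Row 0: "ndk"
  Row 1: "mdbhg"
  Row 2: "if"
First row length: 3

3


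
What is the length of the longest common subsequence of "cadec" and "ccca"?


LCS of "cadec" and "ccca"
DP table:
           c    c    c    a
      0    0    0    0    0
  c   0    1    1    1    1
  a   0    1    1    1    2
  d   0    1    1    1    2
  e   0    1    1    1    2
  c   0    1    2    2    2
LCS length = dp[5][4] = 2

2
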